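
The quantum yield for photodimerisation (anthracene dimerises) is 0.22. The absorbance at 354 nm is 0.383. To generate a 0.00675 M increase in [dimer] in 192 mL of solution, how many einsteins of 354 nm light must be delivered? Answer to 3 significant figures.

Product: (0.00675 M)(0.192 L) = 0.001296 mol.
Photons that must be absorbed: 0.001296 / 0.22 = 0.005891 mol.
Fraction absorbed: 1 − 10^(−0.383) = 0.5860.
Incident photons needed: 0.005891 / 0.5860 = 0.01005 mol.

0.0101 einstein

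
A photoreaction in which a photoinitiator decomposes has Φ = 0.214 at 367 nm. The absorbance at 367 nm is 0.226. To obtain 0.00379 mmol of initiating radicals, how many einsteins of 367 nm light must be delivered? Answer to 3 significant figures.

4.37×10⁻⁵ einstein

Product: 0.00379 mmol = 3.79×10⁻⁶ mol.
Photons that must be absorbed: 3.79×10⁻⁶ / 0.214 = 1.771×10⁻⁵ mol.
Fraction absorbed: 1 − 10^(−0.226) = 0.4057.
Incident photons needed: 1.771×10⁻⁵ / 0.4057 = 4.365×10⁻⁵ mol.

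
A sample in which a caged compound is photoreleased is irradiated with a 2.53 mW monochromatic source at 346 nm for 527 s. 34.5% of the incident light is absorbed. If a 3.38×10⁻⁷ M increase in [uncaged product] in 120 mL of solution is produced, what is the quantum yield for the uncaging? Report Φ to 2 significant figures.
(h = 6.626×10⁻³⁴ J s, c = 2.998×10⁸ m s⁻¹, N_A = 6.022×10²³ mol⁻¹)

Product: (3.38×10⁻⁷ M)(0.12 L) = 4.056×10⁻⁸ mol.
Photon energy at 346 nm: hc/λ = (6.626×10⁻³⁴)(2.998×10⁸)/(346×10⁻⁹) = 5.741×10⁻¹⁹ J.
Energy delivered: (2.53 mW)(527 s) = 1.333 J.
Photons incident: 1.333 / 5.741×10⁻¹⁹ = 2.322×10¹⁸, i.e. 2.322×10¹⁸/6.022×10²³ = 3.856×10⁻⁶ mol.
Photons absorbed: 0.345 × 3.856×10⁻⁶ = 1.330×10⁻⁶ mol.
Φ = 4.056×10⁻⁸ mol / 1.330×10⁻⁶ mol photons = 0.030.

Φ = 0.030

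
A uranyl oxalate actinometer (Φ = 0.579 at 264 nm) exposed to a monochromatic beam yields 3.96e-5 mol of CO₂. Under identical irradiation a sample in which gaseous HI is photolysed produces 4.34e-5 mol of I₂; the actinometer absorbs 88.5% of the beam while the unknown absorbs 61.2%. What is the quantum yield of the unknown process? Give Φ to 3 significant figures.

Φ = 0.918

Photons absorbed by the actinometer: 3.96e-5 / 0.579 = 6.839e-5 mol.
Incident flux: 6.839e-5 / 0.885 = 7.728e-5 einstein.
Absorbed by unknown: 0.612 × 7.728e-5 = 4.730e-5 mol.
Φ(unknown) = 4.34e-5 / 4.730e-5 = 0.918.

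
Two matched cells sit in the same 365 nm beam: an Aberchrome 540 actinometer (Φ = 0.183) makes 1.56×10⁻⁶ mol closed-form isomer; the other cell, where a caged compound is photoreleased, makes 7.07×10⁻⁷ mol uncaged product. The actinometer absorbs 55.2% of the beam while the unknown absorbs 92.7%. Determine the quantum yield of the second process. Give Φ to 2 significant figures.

Φ = 0.049

Photons absorbed by the actinometer: 1.56×10⁻⁶ / 0.183 = 8.525×10⁻⁶ mol.
Incident flux: 8.525×10⁻⁶ / 0.552 = 1.544×10⁻⁵ einstein.
Absorbed by unknown: 0.927 × 1.544×10⁻⁵ = 1.431×10⁻⁵ mol.
Φ(unknown) = 7.07×10⁻⁷ / 1.431×10⁻⁵ = 0.049.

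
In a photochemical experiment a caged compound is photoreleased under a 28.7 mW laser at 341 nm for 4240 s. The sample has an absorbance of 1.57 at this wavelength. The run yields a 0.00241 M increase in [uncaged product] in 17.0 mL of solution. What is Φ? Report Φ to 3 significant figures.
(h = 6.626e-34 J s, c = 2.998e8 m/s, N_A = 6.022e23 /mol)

Φ = 0.121

Product: (0.00241 M)(0.017 L) = 4.097e-5 mol.
Photon energy at 341 nm: hc/λ = (6.626e-34)(2.998e8)/(341e-9) = 5.825e-19 J.
Energy delivered: (28.7 mW)(4240 s) = 121.7 J.
Photons incident: 121.7 / 5.825e-19 = 2.089e20, i.e. 2.089e20/6.022e23 = 3.469e-4 mol.
Fraction absorbed: 1 − 10^(−1.57) = 0.9731.
Photons absorbed: 0.9731 × 3.469e-4 = 3.376e-4 mol.
Φ = 4.097e-5 mol / 3.376e-4 mol photons = 0.121.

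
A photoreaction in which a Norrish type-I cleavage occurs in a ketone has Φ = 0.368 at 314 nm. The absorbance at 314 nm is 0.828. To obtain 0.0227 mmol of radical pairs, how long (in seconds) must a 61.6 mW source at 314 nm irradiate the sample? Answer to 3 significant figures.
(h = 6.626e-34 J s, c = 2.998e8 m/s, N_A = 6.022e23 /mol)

Product: 0.0227 mmol = 2.27e-5 mol.
Photons that must be absorbed: 2.27e-5 / 0.368 = 6.168e-5 mol.
Fraction absorbed: 1 − 10^(−0.828) = 0.8514.
Incident photons needed: 6.168e-5 / 0.8514 = 7.245e-5 mol.
Photon energy: hc/λ = 6.326e-19 J; per mole, 3.810e5 J mol⁻¹.
Energy required: 7.245e-5 × 3.810e5 = 27.60 J.
Time: 27.60 J / 0.0616 W = 448 s.

t ≈ 448 s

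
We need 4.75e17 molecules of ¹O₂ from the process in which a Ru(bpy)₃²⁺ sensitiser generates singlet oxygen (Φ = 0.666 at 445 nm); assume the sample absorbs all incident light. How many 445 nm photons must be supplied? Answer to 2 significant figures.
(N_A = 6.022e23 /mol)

7.1e17 photons

Product: 4.75e17 / 6.022e23 = 7.888e-7 mol.
Photons that must be absorbed: 7.888e-7 / 0.666 = 1.184e-6 mol.
Photon count: 1.184e-6 × 6.022e23 = 7.1e17.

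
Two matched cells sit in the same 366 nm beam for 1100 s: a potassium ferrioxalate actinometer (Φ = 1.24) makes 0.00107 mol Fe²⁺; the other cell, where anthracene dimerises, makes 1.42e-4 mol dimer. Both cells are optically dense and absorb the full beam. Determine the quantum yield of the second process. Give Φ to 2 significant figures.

Photons absorbed by the actinometer: 0.00107 / 1.24 = 8.629e-4 mol.
Φ(unknown) = 1.42e-4 / 8.629e-4 = 0.16.

Φ = 0.16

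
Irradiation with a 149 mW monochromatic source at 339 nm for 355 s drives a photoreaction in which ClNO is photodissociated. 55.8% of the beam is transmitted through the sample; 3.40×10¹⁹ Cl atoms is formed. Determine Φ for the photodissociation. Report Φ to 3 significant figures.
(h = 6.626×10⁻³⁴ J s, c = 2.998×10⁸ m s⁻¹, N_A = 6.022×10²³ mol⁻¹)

Φ = 0.852

Product: 3.40×10¹⁹ / 6.022×10²³ = 5.646×10⁻⁵ mol.
Photon energy at 339 nm: hc/λ = (6.626×10⁻³⁴)(2.998×10⁸)/(339×10⁻⁹) = 5.860×10⁻¹⁹ J.
Energy delivered: (149 mW)(355 s) = 52.89 J.
Photons incident: 52.89 / 5.860×10⁻¹⁹ = 9.026×10¹⁹, i.e. 9.026×10¹⁹/6.022×10²³ = 1.499×10⁻⁴ mol.
Fraction absorbed: 1 − 55.8/100 = 0.4420.
Photons absorbed: 0.4420 × 1.499×10⁻⁴ = 6.626×10⁻⁵ mol.
Φ = 5.646×10⁻⁵ mol / 6.626×10⁻⁵ mol photons = 0.852.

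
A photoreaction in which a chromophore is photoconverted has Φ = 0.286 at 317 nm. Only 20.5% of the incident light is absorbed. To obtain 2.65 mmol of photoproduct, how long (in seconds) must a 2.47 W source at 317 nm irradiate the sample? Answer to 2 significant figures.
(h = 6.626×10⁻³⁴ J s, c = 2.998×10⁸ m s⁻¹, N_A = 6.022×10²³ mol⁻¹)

Product: 2.65 mmol = 0.00265 mol.
Photons that must be absorbed: 0.00265 / 0.286 = 0.009266 mol.
Incident photons needed: 0.009266 / 0.205 = 0.04520 mol.
Photon energy: hc/λ = 6.266×10⁻¹⁹ J; per mole, 3.773×10⁵ J mol⁻¹.
Energy required: 0.04520 × 3.773×10⁵ = 1.705×10⁴ J.
Time: 1.705×10⁴ J / 2.47 W = 6900 s.

t ≈ 6900 s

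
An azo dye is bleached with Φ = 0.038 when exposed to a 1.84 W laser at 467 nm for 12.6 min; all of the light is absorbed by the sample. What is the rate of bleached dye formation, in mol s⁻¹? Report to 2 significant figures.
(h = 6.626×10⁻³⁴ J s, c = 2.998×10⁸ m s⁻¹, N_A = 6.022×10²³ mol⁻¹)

2.7×10⁻⁷ mol s⁻¹

Photon energy at 467 nm: hc/λ = (6.626×10⁻³⁴)(2.998×10⁸)/(467×10⁻⁹) = 4.254×10⁻¹⁹ J.
Energy delivered: (1.84 W)(756 s) = 1391 J.
Photons incident: 1391 / 4.254×10⁻¹⁹ = 3.270×10²¹, i.e. 3.270×10²¹/6.022×10²³ = 0.005430 mol.
Product formed: 0.038 × 0.005430 = 2.063×10⁻⁴ mol.
Rate: 2.063×10⁻⁴ / 756 s = 2.7×10⁻⁷ mol s⁻¹.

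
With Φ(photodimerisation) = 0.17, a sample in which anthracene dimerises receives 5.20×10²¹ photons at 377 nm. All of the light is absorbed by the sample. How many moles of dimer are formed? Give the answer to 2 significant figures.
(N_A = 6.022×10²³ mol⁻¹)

0.0015 mol

Moles of photons: 5.20×10²¹ / 6.022×10²³ = 0.008635 mol.
Product: Φ × n_abs = 0.17 × 0.008635 = 0.001468 mol.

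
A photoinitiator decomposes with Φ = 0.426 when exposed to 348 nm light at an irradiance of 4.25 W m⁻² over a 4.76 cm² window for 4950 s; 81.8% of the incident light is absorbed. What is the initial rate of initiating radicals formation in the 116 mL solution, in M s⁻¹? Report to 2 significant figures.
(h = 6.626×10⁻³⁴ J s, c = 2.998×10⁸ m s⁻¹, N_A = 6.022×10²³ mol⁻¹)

Photon energy at 348 nm: hc/λ = (6.626×10⁻³⁴)(2.998×10⁸)/(348×10⁻⁹) = 5.708×10⁻¹⁹ J.
Energy delivered: (4.25 W m⁻²)(4.76×10⁻⁴ m²)(4950 s) = 10.01 J.
Photons incident: 10.01 / 5.708×10⁻¹⁹ = 1.754×10¹⁹, i.e. 1.754×10¹⁹/6.022×10²³ = 2.913×10⁻⁵ mol.
Photons absorbed: 0.818 × 2.913×10⁻⁵ = 2.383×10⁻⁵ mol.
Product formed: 0.426 × 2.383×10⁻⁵ = 1.015×10⁻⁵ mol.
Rate: 1.015×10⁻⁵ mol / (4950 s × 0.116 L) = 1.8×10⁻⁸ M s⁻¹.

1.8×10⁻⁸ M s⁻¹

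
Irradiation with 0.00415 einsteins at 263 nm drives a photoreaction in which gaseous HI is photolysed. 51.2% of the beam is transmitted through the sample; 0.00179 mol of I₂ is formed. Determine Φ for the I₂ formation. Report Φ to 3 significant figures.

Φ = 0.884

Fraction absorbed: 1 − 51.2/100 = 0.4880.
Photons absorbed: 0.4880 × 0.00415 = 0.002025 mol.
Φ = 0.00179 mol / 0.002025 mol photons = 0.884.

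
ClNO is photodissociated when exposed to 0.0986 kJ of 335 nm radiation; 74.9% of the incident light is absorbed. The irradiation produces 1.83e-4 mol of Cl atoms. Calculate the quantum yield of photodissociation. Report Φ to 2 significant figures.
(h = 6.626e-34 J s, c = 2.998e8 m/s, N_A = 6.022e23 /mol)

Photon energy at 335 nm: hc/λ = (6.626e-34)(2.998e8)/(335e-9) = 5.930e-19 J.
Incident energy: 0.0986 kJ = 98.6 J.
Photons incident: 98.6 / 5.930e-19 = 1.663e20, i.e. 1.663e20/6.022e23 = 2.762e-4 mol.
Photons absorbed: 0.749 × 2.762e-4 = 2.069e-4 mol.
Φ = 1.83e-4 mol / 2.069e-4 mol photons = 0.88.

Φ = 0.88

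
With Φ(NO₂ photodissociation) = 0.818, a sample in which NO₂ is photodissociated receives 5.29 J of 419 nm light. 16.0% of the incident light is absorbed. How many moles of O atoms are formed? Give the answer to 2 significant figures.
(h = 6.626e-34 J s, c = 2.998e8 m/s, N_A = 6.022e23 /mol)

2.4e-6 mol

Photon energy at 419 nm: hc/λ = (6.626e-34)(2.998e8)/(419e-9) = 4.741e-19 J.
Photons incident: 5.29 / 4.741e-19 = 1.116e19, i.e. 1.116e19/6.022e23 = 1.853e-5 mol.
Photons absorbed: 0.160 × 1.853e-5 = 2.965e-6 mol.
Product: Φ × n_abs = 0.818 × 2.965e-6 = 2.425e-6 mol.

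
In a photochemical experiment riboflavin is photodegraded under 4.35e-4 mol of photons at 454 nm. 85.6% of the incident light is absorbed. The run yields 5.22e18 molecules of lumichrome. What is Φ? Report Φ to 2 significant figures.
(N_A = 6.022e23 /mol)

Φ = 0.023

Product: 5.22e18 / 6.022e23 = 8.668e-6 mol.
Photons absorbed: 0.856 × 4.35e-4 = 3.724e-4 mol.
Φ = 8.668e-6 mol / 3.724e-4 mol photons = 0.023.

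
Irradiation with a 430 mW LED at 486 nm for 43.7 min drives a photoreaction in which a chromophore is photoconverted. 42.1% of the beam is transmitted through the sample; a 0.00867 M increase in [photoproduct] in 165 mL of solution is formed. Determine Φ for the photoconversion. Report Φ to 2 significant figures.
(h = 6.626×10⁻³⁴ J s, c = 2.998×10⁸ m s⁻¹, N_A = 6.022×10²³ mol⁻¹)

Product: (0.00867 M)(0.165 L) = 0.001431 mol.
Photon energy at 486 nm: hc/λ = (6.626×10⁻³⁴)(2.998×10⁸)/(486×10⁻⁹) = 4.087×10⁻¹⁹ J.
Energy delivered: (430 mW)(2622 s) = 1127 J.
Photons incident: 1127 / 4.087×10⁻¹⁹ = 2.758×10²¹, i.e. 2.758×10²¹/6.022×10²³ = 0.004580 mol.
Fraction absorbed: 1 − 42.1/100 = 0.5790.
Photons absorbed: 0.5790 × 0.004580 = 0.002652 mol.
Φ = 0.001431 mol / 0.002652 mol photons = 0.54.

Φ = 0.54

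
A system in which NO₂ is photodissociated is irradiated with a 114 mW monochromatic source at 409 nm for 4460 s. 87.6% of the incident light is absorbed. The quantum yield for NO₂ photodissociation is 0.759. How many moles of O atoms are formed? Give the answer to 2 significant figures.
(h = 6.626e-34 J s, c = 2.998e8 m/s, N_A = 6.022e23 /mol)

Photon energy at 409 nm: hc/λ = (6.626e-34)(2.998e8)/(409e-9) = 4.857e-19 J.
Energy delivered: (114 mW)(4460 s) = 508.4 J.
Photons incident: 508.4 / 4.857e-19 = 1.047e21, i.e. 1.047e21/6.022e23 = 0.001739 mol.
Photons absorbed: 0.876 × 0.001739 = 0.001523 mol.
Product: Φ × n_abs = 0.759 × 0.001523 = 0.001156 mol.

0.0012 mol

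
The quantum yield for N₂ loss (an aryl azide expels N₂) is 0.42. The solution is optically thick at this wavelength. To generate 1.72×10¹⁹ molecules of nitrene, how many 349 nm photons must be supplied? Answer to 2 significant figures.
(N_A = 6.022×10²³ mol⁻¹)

4.1×10¹⁹ photons

Product: 1.72×10¹⁹ / 6.022×10²³ = 2.856×10⁻⁵ mol.
Photons that must be absorbed: 2.856×10⁻⁵ / 0.42 = 6.800×10⁻⁵ mol.
Photon count: 6.800×10⁻⁵ × 6.022×10²³ = 4.1×10¹⁹.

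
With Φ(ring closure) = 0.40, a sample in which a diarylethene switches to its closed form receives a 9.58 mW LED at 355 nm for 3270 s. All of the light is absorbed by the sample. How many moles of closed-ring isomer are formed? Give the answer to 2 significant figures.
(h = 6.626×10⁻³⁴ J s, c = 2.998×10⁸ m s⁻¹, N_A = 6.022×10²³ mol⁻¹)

Photon energy at 355 nm: hc/λ = (6.626×10⁻³⁴)(2.998×10⁸)/(355×10⁻⁹) = 5.596×10⁻¹⁹ J.
Energy delivered: (9.58 mW)(3270 s) = 31.33 J.
Photons incident: 31.33 / 5.596×10⁻¹⁹ = 5.599×10¹⁹, i.e. 5.599×10¹⁹/6.022×10²³ = 9.298×10⁻⁵ mol.
Product: Φ × n_abs = 0.40 × 9.298×10⁻⁵ = 3.719×10⁻⁵ mol.

3.7×10⁻⁵ mol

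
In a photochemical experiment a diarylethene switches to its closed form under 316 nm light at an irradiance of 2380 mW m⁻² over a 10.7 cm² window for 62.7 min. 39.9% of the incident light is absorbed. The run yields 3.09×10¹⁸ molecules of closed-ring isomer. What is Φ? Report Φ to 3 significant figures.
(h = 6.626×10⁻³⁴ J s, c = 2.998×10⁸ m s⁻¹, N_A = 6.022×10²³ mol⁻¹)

Product: 3.09×10¹⁸ / 6.022×10²³ = 5.131×10⁻⁶ mol.
Photon energy at 316 nm: hc/λ = (6.626×10⁻³⁴)(2.998×10⁸)/(316×10⁻⁹) = 6.286×10⁻¹⁹ J.
Energy delivered: (2380 mW m⁻²)(10.7×10⁻⁴ m²)(3762 s) = 9.580 J.
Photons incident: 9.580 / 6.286×10⁻¹⁹ = 1.524×10¹⁹, i.e. 1.524×10¹⁹/6.022×10²³ = 2.531×10⁻⁵ mol.
Photons absorbed: 0.399 × 2.531×10⁻⁵ = 1.010×10⁻⁵ mol.
Φ = 5.131×10⁻⁶ mol / 1.010×10⁻⁵ mol photons = 0.508.

Φ = 0.508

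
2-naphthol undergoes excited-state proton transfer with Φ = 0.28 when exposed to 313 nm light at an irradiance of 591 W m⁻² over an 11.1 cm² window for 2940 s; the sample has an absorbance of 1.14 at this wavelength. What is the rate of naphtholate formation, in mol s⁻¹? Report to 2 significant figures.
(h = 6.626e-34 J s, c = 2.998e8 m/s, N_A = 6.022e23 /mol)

Photon energy at 313 nm: hc/λ = (6.626e-34)(2.998e8)/(313e-9) = 6.347e-19 J.
Energy delivered: (591 W m⁻²)(11.1e-4 m²)(2940 s) = 1929 J.
Photons incident: 1929 / 6.347e-19 = 3.039e21, i.e. 3.039e21/6.022e23 = 0.005046 mol.
Fraction absorbed: 1 − 10^(−1.14) = 0.9276.
Photons absorbed: 0.9276 × 0.005046 = 0.004681 mol.
Product formed: 0.28 × 0.004681 = 0.001311 mol.
Rate: 0.001311 / 2940 s = 4.5e-7 mol s⁻¹.

4.5e-7 mol s⁻¹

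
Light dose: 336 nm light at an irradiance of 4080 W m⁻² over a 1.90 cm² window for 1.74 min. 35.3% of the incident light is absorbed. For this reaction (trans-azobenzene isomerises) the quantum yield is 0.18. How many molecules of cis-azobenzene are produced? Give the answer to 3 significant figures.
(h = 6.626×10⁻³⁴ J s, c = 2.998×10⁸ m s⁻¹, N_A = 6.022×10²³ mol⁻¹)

Photon energy at 336 nm: hc/λ = (6.626×10⁻³⁴)(2.998×10⁸)/(336×10⁻⁹) = 5.912×10⁻¹⁹ J.
Energy delivered: (4080 W m⁻²)(1.90×10⁻⁴ m²)(104.4 s) = 80.93 J.
Photons incident: 80.93 / 5.912×10⁻¹⁹ = 1.369×10²⁰, i.e. 1.369×10²⁰/6.022×10²³ = 2.273×10⁻⁴ mol.
Photons absorbed: 0.353 × 2.273×10⁻⁴ = 8.024×10⁻⁵ mol.
Product: Φ × n_abs = 0.18 × 8.024×10⁻⁵ = 1.444×10⁻⁵ mol.
As a count: 1.444×10⁻⁵ × 6.022×10²³ = 8.70×10¹⁸.

8.70×10¹⁸ molecules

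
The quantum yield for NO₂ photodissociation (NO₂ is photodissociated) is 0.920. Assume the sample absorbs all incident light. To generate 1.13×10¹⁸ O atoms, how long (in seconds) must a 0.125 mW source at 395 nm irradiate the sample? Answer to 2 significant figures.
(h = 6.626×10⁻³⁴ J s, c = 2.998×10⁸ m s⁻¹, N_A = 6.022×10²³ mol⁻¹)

t ≈ 4900 s

Product: 1.13×10¹⁸ / 6.022×10²³ = 1.876×10⁻⁶ mol.
Photons that must be absorbed: 1.876×10⁻⁶ / 0.920 = 2.039×10⁻⁶ mol.
Photon energy: hc/λ = 5.029×10⁻¹⁹ J; per mole, 3.028×10⁵ J mol⁻¹.
Energy required: 2.039×10⁻⁶ × 3.028×10⁵ = 0.6174 J.
Time: 0.6174 J / 0.000125 W = 4900 s.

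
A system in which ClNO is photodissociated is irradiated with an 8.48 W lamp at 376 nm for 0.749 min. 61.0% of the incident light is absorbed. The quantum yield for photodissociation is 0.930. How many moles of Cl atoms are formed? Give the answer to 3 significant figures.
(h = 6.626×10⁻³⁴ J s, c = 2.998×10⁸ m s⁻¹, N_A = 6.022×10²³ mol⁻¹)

Photon energy at 376 nm: hc/λ = (6.626×10⁻³⁴)(2.998×10⁸)/(376×10⁻⁹) = 5.283×10⁻¹⁹ J.
Energy delivered: (8.48 W)(44.94 s) = 381.1 J.
Photons incident: 381.1 / 5.283×10⁻¹⁹ = 7.214×10²⁰, i.e. 7.214×10²⁰/6.022×10²³ = 0.001198 mol.
Photons absorbed: 0.610 × 0.001198 = 7.308×10⁻⁴ mol.
Product: Φ × n_abs = 0.930 × 7.308×10⁻⁴ = 6.796×10⁻⁴ mol.

6.80×10⁻⁴ mol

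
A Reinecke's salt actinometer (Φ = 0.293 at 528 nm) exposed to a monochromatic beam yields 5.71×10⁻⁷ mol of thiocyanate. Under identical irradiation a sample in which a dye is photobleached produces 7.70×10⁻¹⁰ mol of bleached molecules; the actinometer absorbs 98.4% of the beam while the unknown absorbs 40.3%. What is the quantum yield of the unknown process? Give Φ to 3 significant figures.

Φ = 9.65×10⁻⁴

Photons absorbed by the actinometer: 5.71×10⁻⁷ / 0.293 = 1.949×10⁻⁶ mol.
Incident flux: 1.949×10⁻⁶ / 0.984 = 1.981×10⁻⁶ einstein.
Absorbed by unknown: 0.403 × 1.981×10⁻⁶ = 7.983×10⁻⁷ mol.
Φ(unknown) = 7.70×10⁻¹⁰ / 7.983×10⁻⁷ = 9.65×10⁻⁴.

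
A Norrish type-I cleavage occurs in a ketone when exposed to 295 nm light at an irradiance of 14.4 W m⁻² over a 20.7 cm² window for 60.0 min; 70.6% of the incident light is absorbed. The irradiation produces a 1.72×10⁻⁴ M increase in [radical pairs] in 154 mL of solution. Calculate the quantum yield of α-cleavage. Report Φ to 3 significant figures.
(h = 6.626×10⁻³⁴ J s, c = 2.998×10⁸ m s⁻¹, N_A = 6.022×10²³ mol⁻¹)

Φ = 0.142

Product: (1.72×10⁻⁴ M)(0.154 L) = 2.649×10⁻⁵ mol.
Photon energy at 295 nm: hc/λ = (6.626×10⁻³⁴)(2.998×10⁸)/(295×10⁻⁹) = 6.734×10⁻¹⁹ J.
Energy delivered: (14.4 W m⁻²)(20.7×10⁻⁴ m²)(3600 s) = 107.3 J.
Photons incident: 107.3 / 6.734×10⁻¹⁹ = 1.593×10²⁰, i.e. 1.593×10²⁰/6.022×10²³ = 2.645×10⁻⁴ mol.
Photons absorbed: 0.706 × 2.645×10⁻⁴ = 1.867×10⁻⁴ mol.
Φ = 2.649×10⁻⁵ mol / 1.867×10⁻⁴ mol photons = 0.142.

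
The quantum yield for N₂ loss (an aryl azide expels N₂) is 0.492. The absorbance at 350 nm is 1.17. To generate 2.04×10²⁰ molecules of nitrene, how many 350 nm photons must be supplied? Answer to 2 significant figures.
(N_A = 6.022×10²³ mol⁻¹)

Product: 2.04×10²⁰ / 6.022×10²³ = 3.388×10⁻⁴ mol.
Photons that must be absorbed: 3.388×10⁻⁴ / 0.492 = 6.886×10⁻⁴ mol.
Fraction absorbed: 1 − 10^(−1.17) = 0.9324.
Incident photons needed: 6.886×10⁻⁴ / 0.9324 = 7.385×10⁻⁴ mol.
Photon count: 7.385×10⁻⁴ × 6.022×10²³ = 4.4×10²⁰.

4.4×10²⁰ photons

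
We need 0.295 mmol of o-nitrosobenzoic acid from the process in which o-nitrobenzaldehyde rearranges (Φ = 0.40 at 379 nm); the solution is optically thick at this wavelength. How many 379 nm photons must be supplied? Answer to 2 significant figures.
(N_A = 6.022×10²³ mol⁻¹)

Product: 0.295 mmol = 2.95×10⁻⁴ mol.
Photons that must be absorbed: 2.95×10⁻⁴ / 0.40 = 7.375×10⁻⁴ mol.
Photon count: 7.375×10⁻⁴ × 6.022×10²³ = 4.4×10²⁰.

4.4×10²⁰ photons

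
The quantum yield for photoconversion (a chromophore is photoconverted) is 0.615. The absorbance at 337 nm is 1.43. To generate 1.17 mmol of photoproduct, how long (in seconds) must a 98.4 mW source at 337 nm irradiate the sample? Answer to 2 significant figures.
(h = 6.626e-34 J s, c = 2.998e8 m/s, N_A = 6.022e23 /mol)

t ≈ 7100 s

Product: 1.17 mmol = 0.00117 mol.
Photons that must be absorbed: 0.00117 / 0.615 = 0.001902 mol.
Fraction absorbed: 1 − 10^(−1.43) = 0.9628.
Incident photons needed: 0.001902 / 0.9628 = 0.001975 mol.
Photon energy: hc/λ = 5.895e-19 J; per mole, 3.550e5 J mol⁻¹.
Energy required: 0.001975 × 3.550e5 = 701.1 J.
Time: 701.1 J / 0.0984 W = 7100 s.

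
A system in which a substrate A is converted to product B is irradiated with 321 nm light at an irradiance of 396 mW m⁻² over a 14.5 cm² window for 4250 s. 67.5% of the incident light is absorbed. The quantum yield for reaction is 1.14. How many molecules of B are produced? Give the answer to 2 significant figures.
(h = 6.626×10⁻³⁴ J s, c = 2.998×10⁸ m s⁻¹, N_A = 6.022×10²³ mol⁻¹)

3.0×10¹⁸ molecules

Photon energy at 321 nm: hc/λ = (6.626×10⁻³⁴)(2.998×10⁸)/(321×10⁻⁹) = 6.188×10⁻¹⁹ J.
Energy delivered: (396 mW m⁻²)(14.5×10⁻⁴ m²)(4250 s) = 2.440 J.
Photons incident: 2.440 / 6.188×10⁻¹⁹ = 3.943×10¹⁸, i.e. 3.943×10¹⁸/6.022×10²³ = 6.548×10⁻⁶ mol.
Photons absorbed: 0.675 × 6.548×10⁻⁶ = 4.420×10⁻⁶ mol.
Product: Φ × n_abs = 1.14 × 4.420×10⁻⁶ = 5.039×10⁻⁶ mol.
As a count: 5.039×10⁻⁶ × 6.022×10²³ = 3.0×10¹⁸.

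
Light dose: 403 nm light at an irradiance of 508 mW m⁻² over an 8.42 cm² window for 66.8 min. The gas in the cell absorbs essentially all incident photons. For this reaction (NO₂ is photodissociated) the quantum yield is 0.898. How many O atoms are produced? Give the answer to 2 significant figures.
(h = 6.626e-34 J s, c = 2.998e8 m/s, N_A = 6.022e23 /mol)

3.1e18 atoms

Photon energy at 403 nm: hc/λ = (6.626e-34)(2.998e8)/(403e-9) = 4.929e-19 J.
Energy delivered: (508 mW m⁻²)(8.42e-4 m²)(4008 s) = 1.714 J.
Photons incident: 1.714 / 4.929e-19 = 3.477e18, i.e. 3.477e18/6.022e23 = 5.774e-6 mol.
Product: Φ × n_abs = 0.898 × 5.774e-6 = 5.185e-6 mol.
As a count: 5.185e-6 × 6.022e23 = 3.1e18.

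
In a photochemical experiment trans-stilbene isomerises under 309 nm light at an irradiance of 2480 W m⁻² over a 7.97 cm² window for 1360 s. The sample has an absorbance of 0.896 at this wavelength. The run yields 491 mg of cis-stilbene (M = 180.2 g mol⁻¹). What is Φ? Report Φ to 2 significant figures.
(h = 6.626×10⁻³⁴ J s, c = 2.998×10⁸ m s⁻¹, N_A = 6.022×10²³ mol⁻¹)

Φ = 0.45

Product: 491 mg / 180.2 g mol⁻¹ = 0.002725 mol.
Photon energy at 309 nm: hc/λ = (6.626×10⁻³⁴)(2.998×10⁸)/(309×10⁻⁹) = 6.429×10⁻¹⁹ J.
Energy delivered: (2480 W m⁻²)(7.97×10⁻⁴ m²)(1360 s) = 2688 J.
Photons incident: 2688 / 6.429×10⁻¹⁹ = 4.181×10²¹, i.e. 4.181×10²¹/6.022×10²³ = 0.006943 mol.
Fraction absorbed: 1 − 10^(−0.896) = 0.8729.
Photons absorbed: 0.8729 × 0.006943 = 0.006061 mol.
Φ = 0.002725 mol / 0.006061 mol photons = 0.45.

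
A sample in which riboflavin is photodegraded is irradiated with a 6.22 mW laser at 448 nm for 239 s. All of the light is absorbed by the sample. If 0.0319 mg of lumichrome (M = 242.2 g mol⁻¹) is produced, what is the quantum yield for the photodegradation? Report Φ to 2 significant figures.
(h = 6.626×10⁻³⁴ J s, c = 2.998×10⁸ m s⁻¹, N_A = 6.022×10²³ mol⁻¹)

Φ = 0.024

Product: 0.0319 mg / 242.2 g mol⁻¹ = 1.317×10⁻⁷ mol.
Photon energy at 448 nm: hc/λ = (6.626×10⁻³⁴)(2.998×10⁸)/(448×10⁻⁹) = 4.434×10⁻¹⁹ J.
Energy delivered: (6.22 mW)(239 s) = 1.487 J.
Photons incident: 1.487 / 4.434×10⁻¹⁹ = 3.354×10¹⁸, i.e. 3.354×10¹⁸/6.022×10²³ = 5.570×10⁻⁶ mol.
Φ = 1.317×10⁻⁷ mol / 5.570×10⁻⁶ mol photons = 0.024.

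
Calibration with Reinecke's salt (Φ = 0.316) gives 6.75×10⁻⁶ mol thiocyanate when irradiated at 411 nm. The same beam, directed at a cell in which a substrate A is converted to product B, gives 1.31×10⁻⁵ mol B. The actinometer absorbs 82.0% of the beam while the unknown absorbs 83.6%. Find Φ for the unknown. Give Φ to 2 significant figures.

Photons absorbed by the actinometer: 6.75×10⁻⁶ / 0.316 = 2.136×10⁻⁵ mol.
Incident flux: 2.136×10⁻⁵ / 0.820 = 2.605×10⁻⁵ einstein.
Absorbed by unknown: 0.836 × 2.605×10⁻⁵ = 2.178×10⁻⁵ mol.
Φ(unknown) = 1.31×10⁻⁵ / 2.178×10⁻⁵ = 0.60.

Φ = 0.60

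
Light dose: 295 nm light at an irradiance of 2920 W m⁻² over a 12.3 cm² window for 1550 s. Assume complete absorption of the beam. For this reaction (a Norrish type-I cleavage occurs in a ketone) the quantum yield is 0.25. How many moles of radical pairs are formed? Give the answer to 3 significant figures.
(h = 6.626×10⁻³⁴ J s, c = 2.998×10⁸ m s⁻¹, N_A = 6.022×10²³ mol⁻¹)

Photon energy at 295 nm: hc/λ = (6.626×10⁻³⁴)(2.998×10⁸)/(295×10⁻⁹) = 6.734×10⁻¹⁹ J.
Energy delivered: (2920 W m⁻²)(12.3×10⁻⁴ m²)(1550 s) = 5567 J.
Photons incident: 5567 / 6.734×10⁻¹⁹ = 8.267×10²¹, i.e. 8.267×10²¹/6.022×10²³ = 0.01373 mol.
Product: Φ × n_abs = 0.25 × 0.01373 = 0.003433 mol.

0.00343 mol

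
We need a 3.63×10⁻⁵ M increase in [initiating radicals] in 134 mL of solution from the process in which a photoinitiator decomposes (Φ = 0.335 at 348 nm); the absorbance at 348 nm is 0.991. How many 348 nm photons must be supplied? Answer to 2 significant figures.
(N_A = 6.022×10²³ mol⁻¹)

Product: (3.63×10⁻⁵ M)(0.134 L) = 4.864×10⁻⁶ mol.
Photons that must be absorbed: 4.864×10⁻⁶ / 0.335 = 1.452×10⁻⁵ mol.
Fraction absorbed: 1 − 10^(−0.991) = 0.8979.
Incident photons needed: 1.452×10⁻⁵ / 0.8979 = 1.617×10⁻⁵ mol.
Photon count: 1.617×10⁻⁵ × 6.022×10²³ = 9.7×10¹⁸.

9.7×10¹⁸ photons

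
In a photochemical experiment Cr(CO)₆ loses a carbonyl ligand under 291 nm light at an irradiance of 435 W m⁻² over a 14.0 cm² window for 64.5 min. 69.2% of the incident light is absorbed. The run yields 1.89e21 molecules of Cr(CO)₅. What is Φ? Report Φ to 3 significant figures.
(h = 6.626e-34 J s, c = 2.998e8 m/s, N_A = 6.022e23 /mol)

Φ = 0.791

Product: 1.89e21 / 6.022e23 = 0.003138 mol.
Photon energy at 291 nm: hc/λ = (6.626e-34)(2.998e8)/(291e-9) = 6.826e-19 J.
Energy delivered: (435 W m⁻²)(14.0e-4 m²)(3870 s) = 2357 J.
Photons incident: 2357 / 6.826e-19 = 3.453e21, i.e. 3.453e21/6.022e23 = 0.005734 mol.
Photons absorbed: 0.692 × 0.005734 = 0.003968 mol.
Φ = 0.003138 mol / 0.003968 mol photons = 0.791.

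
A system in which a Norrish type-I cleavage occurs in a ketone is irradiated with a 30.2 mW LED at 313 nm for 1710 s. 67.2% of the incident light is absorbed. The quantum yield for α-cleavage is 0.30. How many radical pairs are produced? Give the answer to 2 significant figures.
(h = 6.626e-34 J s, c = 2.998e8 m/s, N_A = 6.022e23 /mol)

Photon energy at 313 nm: hc/λ = (6.626e-34)(2.998e8)/(313e-9) = 6.347e-19 J.
Energy delivered: (30.2 mW)(1710 s) = 51.64 J.
Photons incident: 51.64 / 6.347e-19 = 8.136e19, i.e. 8.136e19/6.022e23 = 1.351e-4 mol.
Photons absorbed: 0.672 × 1.351e-4 = 9.079e-5 mol.
Product: Φ × n_abs = 0.30 × 9.079e-5 = 2.724e-5 mol.
As a count: 2.724e-5 × 6.022e23 = 1.6e19.

1.6e19 radical pairs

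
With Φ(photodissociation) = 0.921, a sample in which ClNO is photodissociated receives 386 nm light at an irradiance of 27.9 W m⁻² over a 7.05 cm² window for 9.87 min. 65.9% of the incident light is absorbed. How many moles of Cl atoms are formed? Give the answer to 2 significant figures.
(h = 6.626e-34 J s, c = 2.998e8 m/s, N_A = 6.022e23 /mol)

Photon energy at 386 nm: hc/λ = (6.626e-34)(2.998e8)/(386e-9) = 5.146e-19 J.
Energy delivered: (27.9 W m⁻²)(7.05e-4 m²)(592.2 s) = 11.65 J.
Photons incident: 11.65 / 5.146e-19 = 2.264e19, i.e. 2.264e19/6.022e23 = 3.760e-5 mol.
Photons absorbed: 0.659 × 3.760e-5 = 2.478e-5 mol.
Product: Φ × n_abs = 0.921 × 2.478e-5 = 2.282e-5 mol.

2.3e-5 mol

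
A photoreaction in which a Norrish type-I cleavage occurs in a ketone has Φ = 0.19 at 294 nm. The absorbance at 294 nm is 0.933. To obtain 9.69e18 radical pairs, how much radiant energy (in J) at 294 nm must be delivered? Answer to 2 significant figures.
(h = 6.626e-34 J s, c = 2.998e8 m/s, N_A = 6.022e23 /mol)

Product: 9.69e18 / 6.022e23 = 1.609e-5 mol.
Photons that must be absorbed: 1.609e-5 / 0.19 = 8.468e-5 mol.
Fraction absorbed: 1 − 10^(−0.933) = 0.8833.
Incident photons needed: 8.468e-5 / 0.8833 = 9.587e-5 mol.
Photon energy: hc/λ = 6.757e-19 J; per mole, 4.069e5 J mol⁻¹.
Energy required: 9.587e-5 × 4.069e5 = 39 J.

39 J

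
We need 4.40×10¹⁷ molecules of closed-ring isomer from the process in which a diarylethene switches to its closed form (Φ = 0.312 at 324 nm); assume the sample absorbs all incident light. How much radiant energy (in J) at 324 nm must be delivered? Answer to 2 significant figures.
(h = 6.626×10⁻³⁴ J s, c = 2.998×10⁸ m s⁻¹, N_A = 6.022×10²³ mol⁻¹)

0.86 J

Product: 4.40×10¹⁷ / 6.022×10²³ = 7.307×10⁻⁷ mol.
Photons that must be absorbed: 7.307×10⁻⁷ / 0.312 = 2.342×10⁻⁶ mol.
Photon energy: hc/λ = 6.131×10⁻¹⁹ J; per mole, 3.692×10⁵ J mol⁻¹.
Energy required: 2.342×10⁻⁶ × 3.692×10⁵ = 0.86 J.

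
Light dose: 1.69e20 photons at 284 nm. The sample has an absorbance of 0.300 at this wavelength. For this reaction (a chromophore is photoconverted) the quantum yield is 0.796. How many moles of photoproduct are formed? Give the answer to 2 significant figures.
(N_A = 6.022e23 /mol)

Moles of photons: 1.69e20 / 6.022e23 = 2.806e-4 mol.
Fraction absorbed: 1 − 10^(−0.300) = 0.4988.
Photons absorbed: 0.4988 × 2.806e-4 = 1.400e-4 mol.
Product: Φ × n_abs = 0.796 × 1.400e-4 = 1.114e-4 mol.

1.1e-4 mol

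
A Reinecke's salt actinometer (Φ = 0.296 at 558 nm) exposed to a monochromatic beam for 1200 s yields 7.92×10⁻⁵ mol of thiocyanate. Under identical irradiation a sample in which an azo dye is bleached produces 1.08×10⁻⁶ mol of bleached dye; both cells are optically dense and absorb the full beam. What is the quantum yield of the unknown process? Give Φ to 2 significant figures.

Φ = 0.0040

Photons absorbed by the actinometer: 7.92×10⁻⁵ / 0.296 = 2.676×10⁻⁴ mol.
Φ(unknown) = 1.08×10⁻⁶ / 2.676×10⁻⁴ = 0.0040.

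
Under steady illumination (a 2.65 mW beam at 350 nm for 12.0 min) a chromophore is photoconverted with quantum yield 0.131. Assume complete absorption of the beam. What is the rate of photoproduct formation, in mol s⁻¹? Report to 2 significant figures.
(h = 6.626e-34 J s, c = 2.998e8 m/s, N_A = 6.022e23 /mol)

1.0e-9 mol s⁻¹

Photon energy at 350 nm: hc/λ = (6.626e-34)(2.998e8)/(350e-9) = 5.676e-19 J.
Energy delivered: (2.65 mW)(720 s) = 1.908 J.
Photons incident: 1.908 / 5.676e-19 = 3.362e18, i.e. 3.362e18/6.022e23 = 5.583e-6 mol.
Product formed: 0.131 × 5.583e-6 = 7.314e-7 mol.
Rate: 7.314e-7 / 720 s = 1.0e-9 mol s⁻¹.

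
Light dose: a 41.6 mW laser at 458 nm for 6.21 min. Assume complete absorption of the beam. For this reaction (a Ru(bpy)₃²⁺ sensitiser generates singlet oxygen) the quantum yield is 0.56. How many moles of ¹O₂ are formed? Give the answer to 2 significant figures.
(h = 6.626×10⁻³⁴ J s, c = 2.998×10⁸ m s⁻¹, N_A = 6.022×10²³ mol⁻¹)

Photon energy at 458 nm: hc/λ = (6.626×10⁻³⁴)(2.998×10⁸)/(458×10⁻⁹) = 4.337×10⁻¹⁹ J.
Energy delivered: (41.6 mW)(372.6 s) = 15.50 J.
Photons incident: 15.50 / 4.337×10⁻¹⁹ = 3.574×10¹⁹, i.e. 3.574×10¹⁹/6.022×10²³ = 5.935×10⁻⁵ mol.
Product: Φ × n_abs = 0.56 × 5.935×10⁻⁵ = 3.324×10⁻⁵ mol.

3.3×10⁻⁵ mol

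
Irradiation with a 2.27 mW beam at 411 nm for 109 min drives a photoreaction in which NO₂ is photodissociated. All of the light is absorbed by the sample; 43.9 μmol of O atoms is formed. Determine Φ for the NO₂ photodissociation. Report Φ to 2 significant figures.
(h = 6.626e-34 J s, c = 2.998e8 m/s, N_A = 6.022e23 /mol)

Product: 43.9 μmol = 4.39e-5 mol.
Photon energy at 411 nm: hc/λ = (6.626e-34)(2.998e8)/(411e-9) = 4.833e-19 J.
Energy delivered: (2.27 mW)(6540 s) = 14.85 J.
Photons incident: 14.85 / 4.833e-19 = 3.073e19, i.e. 3.073e19/6.022e23 = 5.103e-5 mol.
Φ = 4.39e-5 mol / 5.103e-5 mol photons = 0.86.

Φ = 0.86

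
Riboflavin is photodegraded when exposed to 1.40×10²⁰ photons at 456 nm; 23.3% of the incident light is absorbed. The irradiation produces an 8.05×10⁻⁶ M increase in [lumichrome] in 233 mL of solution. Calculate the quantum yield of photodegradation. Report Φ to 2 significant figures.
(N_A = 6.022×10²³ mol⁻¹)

Product: (8.05×10⁻⁶ M)(0.233 L) = 1.876×10⁻⁶ mol.
Moles of photons: 1.40×10²⁰ / 6.022×10²³ = 2.325×10⁻⁴ mol.
Photons absorbed: 0.233 × 2.325×10⁻⁴ = 5.417×10⁻⁵ mol.
Φ = 1.876×10⁻⁶ mol / 5.417×10⁻⁵ mol photons = 0.035.

Φ = 0.035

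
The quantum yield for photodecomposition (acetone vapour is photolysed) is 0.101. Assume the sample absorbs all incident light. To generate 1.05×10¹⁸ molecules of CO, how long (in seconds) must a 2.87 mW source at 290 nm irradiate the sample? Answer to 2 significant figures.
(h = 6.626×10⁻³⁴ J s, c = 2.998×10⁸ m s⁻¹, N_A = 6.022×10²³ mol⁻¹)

Product: 1.05×10¹⁸ / 6.022×10²³ = 1.744×10⁻⁶ mol.
Photons that must be absorbed: 1.744×10⁻⁶ / 0.101 = 1.727×10⁻⁵ mol.
Photon energy: hc/λ = 6.850×10⁻¹⁹ J; per mole, 4.125×10⁵ J mol⁻¹.
Energy required: 1.727×10⁻⁵ × 4.125×10⁵ = 7.124 J.
Time: 7.124 J / 0.00287 W = 2500 s.

t ≈ 2500 s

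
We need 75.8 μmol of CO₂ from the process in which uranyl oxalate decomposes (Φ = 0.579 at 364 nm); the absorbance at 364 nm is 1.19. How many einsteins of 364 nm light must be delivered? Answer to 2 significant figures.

1.4×10⁻⁴ einstein

Product: 75.8 μmol = 7.58×10⁻⁵ mol.
Photons that must be absorbed: 7.58×10⁻⁵ / 0.579 = 1.309×10⁻⁴ mol.
Fraction absorbed: 1 − 10^(−1.19) = 0.9354.
Incident photons needed: 1.309×10⁻⁴ / 0.9354 = 1.399×10⁻⁴ mol.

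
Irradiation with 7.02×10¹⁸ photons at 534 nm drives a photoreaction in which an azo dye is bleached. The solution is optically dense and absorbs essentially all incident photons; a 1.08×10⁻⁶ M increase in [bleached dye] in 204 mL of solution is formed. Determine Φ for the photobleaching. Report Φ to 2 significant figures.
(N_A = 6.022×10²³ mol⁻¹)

Product: (1.08×10⁻⁶ M)(0.204 L) = 2.203×10⁻⁷ mol.
Moles of photons: 7.02×10¹⁸ / 6.022×10²³ = 1.166×10⁻⁵ mol.
Φ = 2.203×10⁻⁷ mol / 1.166×10⁻⁵ mol photons = 0.019.

Φ = 0.019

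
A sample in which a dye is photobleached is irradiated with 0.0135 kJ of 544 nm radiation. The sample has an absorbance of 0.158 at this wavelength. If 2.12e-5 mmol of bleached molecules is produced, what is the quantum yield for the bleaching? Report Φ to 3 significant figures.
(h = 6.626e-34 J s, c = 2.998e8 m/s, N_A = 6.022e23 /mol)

Φ = 0.00113

Product: 2.12e-5 mmol = 2.12e-8 mol.
Photon energy at 544 nm: hc/λ = (6.626e-34)(2.998e8)/(544e-9) = 3.652e-19 J.
Incident energy: 0.0135 kJ = 13.5 J.
Photons incident: 13.5 / 3.652e-19 = 3.697e19, i.e. 3.697e19/6.022e23 = 6.139e-5 mol.
Fraction absorbed: 1 − 10^(−0.158) = 0.3050.
Photons absorbed: 0.3050 × 6.139e-5 = 1.872e-5 mol.
Φ = 2.12e-8 mol / 1.872e-5 mol photons = 0.00113.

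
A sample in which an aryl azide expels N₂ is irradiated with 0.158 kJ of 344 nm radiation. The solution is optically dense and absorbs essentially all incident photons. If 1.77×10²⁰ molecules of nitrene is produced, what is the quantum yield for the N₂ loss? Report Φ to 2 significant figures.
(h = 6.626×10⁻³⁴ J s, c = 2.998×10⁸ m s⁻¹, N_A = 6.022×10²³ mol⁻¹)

Product: 1.77×10²⁰ / 6.022×10²³ = 2.939×10⁻⁴ mol.
Photon energy at 344 nm: hc/λ = (6.626×10⁻³⁴)(2.998×10⁸)/(344×10⁻⁹) = 5.775×10⁻¹⁹ J.
Incident energy: 0.158 kJ = 158 J.
Photons incident: 158 / 5.775×10⁻¹⁹ = 2.736×10²⁰, i.e. 2.736×10²⁰/6.022×10²³ = 4.543×10⁻⁴ mol.
Φ = 2.939×10⁻⁴ mol / 4.543×10⁻⁴ mol photons = 0.65.

Φ = 0.65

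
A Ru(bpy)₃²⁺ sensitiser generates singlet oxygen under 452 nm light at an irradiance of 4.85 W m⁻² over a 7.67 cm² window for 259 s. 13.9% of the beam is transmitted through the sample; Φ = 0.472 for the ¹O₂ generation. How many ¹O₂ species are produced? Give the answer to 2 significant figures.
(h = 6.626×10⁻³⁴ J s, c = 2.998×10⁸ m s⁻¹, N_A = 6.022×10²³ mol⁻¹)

8.9×10¹⁷ species

Photon energy at 452 nm: hc/λ = (6.626×10⁻³⁴)(2.998×10⁸)/(452×10⁻⁹) = 4.395×10⁻¹⁹ J.
Energy delivered: (4.85 W m⁻²)(7.67×10⁻⁴ m²)(259 s) = 0.9635 J.
Photons incident: 0.9635 / 4.395×10⁻¹⁹ = 2.192×10¹⁸, i.e. 2.192×10¹⁸/6.022×10²³ = 3.640×10⁻⁶ mol.
Fraction absorbed: 1 − 13.9/100 = 0.8610.
Photons absorbed: 0.8610 × 3.640×10⁻⁶ = 3.134×10⁻⁶ mol.
Product: Φ × n_abs = 0.472 × 3.134×10⁻⁶ = 1.479×10⁻⁶ mol.
As a count: 1.479×10⁻⁶ × 6.022×10²³ = 8.9×10¹⁷.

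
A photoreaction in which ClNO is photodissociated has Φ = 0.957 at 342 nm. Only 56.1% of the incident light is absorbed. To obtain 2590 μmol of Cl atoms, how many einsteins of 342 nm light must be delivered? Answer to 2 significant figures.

0.0048 einstein

Product: 2590 μmol = 0.00259 mol.
Photons that must be absorbed: 0.00259 / 0.957 = 0.002706 mol.
Incident photons needed: 0.002706 / 0.561 = 0.004824 mol.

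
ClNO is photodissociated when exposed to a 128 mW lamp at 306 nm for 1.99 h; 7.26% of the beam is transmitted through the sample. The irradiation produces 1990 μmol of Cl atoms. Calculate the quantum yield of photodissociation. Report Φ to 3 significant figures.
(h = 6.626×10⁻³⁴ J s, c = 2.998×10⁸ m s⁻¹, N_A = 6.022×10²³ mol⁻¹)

Product: 1990 μmol = 0.00199 mol.
Photon energy at 306 nm: hc/λ = (6.626×10⁻³⁴)(2.998×10⁸)/(306×10⁻⁹) = 6.492×10⁻¹⁹ J.
Energy delivered: (128 mW)(7164 s) = 917.0 J.
Photons incident: 917.0 / 6.492×10⁻¹⁹ = 1.413×10²¹, i.e. 1.413×10²¹/6.022×10²³ = 0.002346 mol.
Fraction absorbed: 1 − 7.26/100 = 0.9274.
Photons absorbed: 0.9274 × 0.002346 = 0.002176 mol.
Φ = 0.00199 mol / 0.002176 mol photons = 0.915.

Φ = 0.915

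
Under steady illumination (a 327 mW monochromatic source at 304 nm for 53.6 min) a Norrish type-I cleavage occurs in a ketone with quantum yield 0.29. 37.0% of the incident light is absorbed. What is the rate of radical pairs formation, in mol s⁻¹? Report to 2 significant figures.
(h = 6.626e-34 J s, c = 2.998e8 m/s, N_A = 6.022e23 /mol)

Photon energy at 304 nm: hc/λ = (6.626e-34)(2.998e8)/(304e-9) = 6.534e-19 J.
Energy delivered: (327 mW)(3216 s) = 1052 J.
Photons incident: 1052 / 6.534e-19 = 1.610e21, i.e. 1.610e21/6.022e23 = 0.002674 mol.
Photons absorbed: 0.370 × 0.002674 = 9.894e-4 mol.
Product formed: 0.29 × 9.894e-4 = 2.869e-4 mol.
Rate: 2.869e-4 / 3216 s = 8.9e-8 mol s⁻¹.

8.9e-8 mol s⁻¹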